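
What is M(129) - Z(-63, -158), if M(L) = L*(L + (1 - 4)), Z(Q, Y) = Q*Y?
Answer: 6300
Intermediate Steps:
M(L) = L*(-3 + L) (M(L) = L*(L - 3) = L*(-3 + L))
M(129) - Z(-63, -158) = 129*(-3 + 129) - (-63)*(-158) = 129*126 - 1*9954 = 16254 - 9954 = 6300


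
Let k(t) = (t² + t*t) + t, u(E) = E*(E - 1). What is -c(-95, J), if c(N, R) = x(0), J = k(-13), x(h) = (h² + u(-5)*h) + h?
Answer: 0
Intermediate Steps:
u(E) = E*(-1 + E)
k(t) = t + 2*t² (k(t) = (t² + t²) + t = 2*t² + t = t + 2*t²)
x(h) = h² + 31*h (x(h) = (h² + (-5*(-1 - 5))*h) + h = (h² + (-5*(-6))*h) + h = (h² + 30*h) + h = h² + 31*h)
J = 325 (J = -13*(1 + 2*(-13)) = -13*(1 - 26) = -13*(-25) = 325)
c(N, R) = 0 (c(N, R) = 0*(31 + 0) = 0*31 = 0)
-c(-95, J) = -1*0 = 0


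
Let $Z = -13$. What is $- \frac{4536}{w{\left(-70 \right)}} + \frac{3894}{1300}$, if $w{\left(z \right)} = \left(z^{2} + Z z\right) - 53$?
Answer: $\frac{2753493}{1247350} \approx 2.2075$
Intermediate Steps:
$w{\left(z \right)} = -53 + z^{2} - 13 z$ ($w{\left(z \right)} = \left(z^{2} - 13 z\right) - 53 = -53 + z^{2} - 13 z$)
$- \frac{4536}{w{\left(-70 \right)}} + \frac{3894}{1300} = - \frac{4536}{-53 + \left(-70\right)^{2} - -910} + \frac{3894}{1300} = - \frac{4536}{-53 + 4900 + 910} + 3894 \cdot \frac{1}{1300} = - \frac{4536}{5757} + \frac{1947}{650} = \left(-4536\right) \frac{1}{5757} + \frac{1947}{650} = - \frac{1512}{1919} + \frac{1947}{650} = \frac{2753493}{1247350}$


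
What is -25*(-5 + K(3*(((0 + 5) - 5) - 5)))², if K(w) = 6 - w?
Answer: -6400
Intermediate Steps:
-25*(-5 + K(3*(((0 + 5) - 5) - 5)))² = -25*(-5 + (6 - 3*(((0 + 5) - 5) - 5)))² = -25*(-5 + (6 - 3*((5 - 5) - 5)))² = -25*(-5 + (6 - 3*(0 - 5)))² = -25*(-5 + (6 - 3*(-5)))² = -25*(-5 + (6 - 1*(-15)))² = -25*(-5 + (6 + 15))² = -25*(-5 + 21)² = -25*16² = -25*256 = -6400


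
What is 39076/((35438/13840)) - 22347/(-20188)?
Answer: 5459350679453/357711172 ≈ 15262.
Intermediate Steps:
39076/((35438/13840)) - 22347/(-20188) = 39076/((35438*(1/13840))) - 22347*(-1/20188) = 39076/(17719/6920) + 22347/20188 = 39076*(6920/17719) + 22347/20188 = 270405920/17719 + 22347/20188 = 5459350679453/357711172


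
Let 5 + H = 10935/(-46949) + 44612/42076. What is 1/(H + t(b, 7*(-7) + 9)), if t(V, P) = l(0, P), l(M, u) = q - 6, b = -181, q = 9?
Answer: -493856531/579116130 ≈ -0.85278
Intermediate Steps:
l(M, u) = 3 (l(M, u) = 9 - 6 = 3)
t(V, P) = 3
H = -2060685723/493856531 (H = -5 + (10935/(-46949) + 44612/42076) = -5 + (10935*(-1/46949) + 44612*(1/42076)) = -5 + (-10935/46949 + 11153/10519) = -5 + 408596932/493856531 = -2060685723/493856531 ≈ -4.1726)
1/(H + t(b, 7*(-7) + 9)) = 1/(-2060685723/493856531 + 3) = 1/(-579116130/493856531) = -493856531/579116130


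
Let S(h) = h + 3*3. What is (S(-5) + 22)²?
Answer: 676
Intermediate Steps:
S(h) = 9 + h (S(h) = h + 9 = 9 + h)
(S(-5) + 22)² = ((9 - 5) + 22)² = (4 + 22)² = 26² = 676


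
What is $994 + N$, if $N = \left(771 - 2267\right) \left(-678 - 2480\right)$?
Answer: $4725362$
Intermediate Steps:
$N = 4724368$ ($N = \left(-1496\right) \left(-3158\right) = 4724368$)
$994 + N = 994 + 4724368 = 4725362$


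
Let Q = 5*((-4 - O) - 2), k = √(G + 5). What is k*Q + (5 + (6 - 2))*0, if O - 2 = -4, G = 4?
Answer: -60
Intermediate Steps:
O = -2 (O = 2 - 4 = -2)
k = 3 (k = √(4 + 5) = √9 = 3)
Q = -20 (Q = 5*((-4 - 1*(-2)) - 2) = 5*((-4 + 2) - 2) = 5*(-2 - 2) = 5*(-4) = -20)
k*Q + (5 + (6 - 2))*0 = 3*(-20) + (5 + (6 - 2))*0 = -60 + (5 + 4)*0 = -60 + 9*0 = -60 + 0 = -60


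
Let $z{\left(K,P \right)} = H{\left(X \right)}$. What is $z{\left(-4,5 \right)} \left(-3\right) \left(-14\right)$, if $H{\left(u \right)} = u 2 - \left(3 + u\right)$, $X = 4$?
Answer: $42$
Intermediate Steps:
$H{\left(u \right)} = -3 + u$ ($H{\left(u \right)} = 2 u - \left(3 + u\right) = -3 + u$)
$z{\left(K,P \right)} = 1$ ($z{\left(K,P \right)} = -3 + 4 = 1$)
$z{\left(-4,5 \right)} \left(-3\right) \left(-14\right) = 1 \left(-3\right) \left(-14\right) = \left(-3\right) \left(-14\right) = 42$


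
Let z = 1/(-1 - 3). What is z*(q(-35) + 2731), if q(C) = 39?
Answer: -1385/2 ≈ -692.50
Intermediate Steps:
z = -1/4 (z = 1/(-4) = -1/4 ≈ -0.25000)
z*(q(-35) + 2731) = -(39 + 2731)/4 = -1/4*2770 = -1385/2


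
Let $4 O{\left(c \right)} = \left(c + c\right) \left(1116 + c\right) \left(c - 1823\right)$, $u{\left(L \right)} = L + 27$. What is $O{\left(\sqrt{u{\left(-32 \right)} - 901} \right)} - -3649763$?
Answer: $3970034 - 1017687 i \sqrt{906} \approx 3.97 \cdot 10^{6} - 3.0632 \cdot 10^{7} i$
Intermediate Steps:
$u{\left(L \right)} = 27 + L$
$O{\left(c \right)} = \frac{c \left(-1823 + c\right) \left(1116 + c\right)}{2}$ ($O{\left(c \right)} = \frac{\left(c + c\right) \left(1116 + c\right) \left(c - 1823\right)}{4} = \frac{2 c \left(1116 + c\right) \left(-1823 + c\right)}{4} = \frac{2 c \left(-1823 + c\right) \left(1116 + c\right)}{4} = \frac{c \left(-1823 + c\right) \left(1116 + c\right)}{2}$)
$O{\left(\sqrt{u{\left(-32 \right)} - 901} \right)} - -3649763 = \frac{\sqrt{\left(27 - 32\right) - 901} \left(-2034468 + \left(\sqrt{\left(27 - 32\right) - 901}\right)^{2} - 707 \sqrt{\left(27 - 32\right) - 901}\right)}{2} - -3649763 = \frac{\sqrt{-5 - 901} \left(-2034468 + \left(\sqrt{-5 - 901}\right)^{2} - 707 \sqrt{-5 - 901}\right)}{2} + 3649763 = \frac{\sqrt{-906} \left(-2034468 + \left(\sqrt{-906}\right)^{2} - 707 \sqrt{-906}\right)}{2} + 3649763 = \frac{i \sqrt{906} \left(-2034468 + \left(i \sqrt{906}\right)^{2} - 707 i \sqrt{906}\right)}{2} + 3649763 = \frac{i \sqrt{906} \left(-2034468 - 906 - 707 i \sqrt{906}\right)}{2} + 3649763 = \frac{i \sqrt{906} \left(-2035374 - 707 i \sqrt{906}\right)}{2} + 3649763 = 3649763 + \frac{i \sqrt{906} \left(-2035374 - 707 i \sqrt{906}\right)}{2}$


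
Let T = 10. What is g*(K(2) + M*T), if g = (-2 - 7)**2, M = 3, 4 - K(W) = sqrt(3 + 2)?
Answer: 2754 - 81*sqrt(5) ≈ 2572.9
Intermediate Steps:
K(W) = 4 - sqrt(5) (K(W) = 4 - sqrt(3 + 2) = 4 - sqrt(5))
g = 81 (g = (-9)**2 = 81)
g*(K(2) + M*T) = 81*((4 - sqrt(5)) + 3*10) = 81*((4 - sqrt(5)) + 30) = 81*(34 - sqrt(5)) = 2754 - 81*sqrt(5)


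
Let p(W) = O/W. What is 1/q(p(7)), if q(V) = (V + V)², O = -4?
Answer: 49/64 ≈ 0.76563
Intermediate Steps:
p(W) = -4/W
q(V) = 4*V² (q(V) = (2*V)² = 4*V²)
1/q(p(7)) = 1/(4*(-4/7)²) = 1/(4*(16/49)) = 1/(64/49) = 49/64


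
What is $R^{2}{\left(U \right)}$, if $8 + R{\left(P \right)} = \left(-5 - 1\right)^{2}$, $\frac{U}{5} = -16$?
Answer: $784$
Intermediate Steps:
$U = -80$ ($U = 5 \left(-16\right) = -80$)
$R{\left(P \right)} = 28$ ($R{\left(P \right)} = -8 + \left(-5 - 1\right)^{2} = -8 + \left(-6\right)^{2} = -8 + 36 = 28$)
$R^{2}{\left(U \right)} = 28^{2} = 784$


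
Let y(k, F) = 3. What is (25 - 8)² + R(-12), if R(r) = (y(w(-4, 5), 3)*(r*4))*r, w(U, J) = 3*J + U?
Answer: 2017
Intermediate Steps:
w(U, J) = U + 3*J
R(r) = 12*r² (R(r) = (3*(r*4))*r = (3*(4*r))*r = (12*r)*r = 12*r²)
(25 - 8)² + R(-12) = (25 - 8)² + 12*(-12)² = 17² + 12*144 = 289 + 1728 = 2017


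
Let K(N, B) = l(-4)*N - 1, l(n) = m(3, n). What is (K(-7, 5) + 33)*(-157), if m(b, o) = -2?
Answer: -7222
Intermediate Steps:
l(n) = -2
K(N, B) = -1 - 2*N (K(N, B) = -2*N - 1 = -1 - 2*N)
(K(-7, 5) + 33)*(-157) = ((-1 - 2*(-7)) + 33)*(-157) = ((-1 + 14) + 33)*(-157) = (13 + 33)*(-157) = 46*(-157) = -7222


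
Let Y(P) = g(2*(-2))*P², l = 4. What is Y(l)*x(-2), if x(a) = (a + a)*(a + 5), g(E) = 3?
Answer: -576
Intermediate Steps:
x(a) = 2*a*(5 + a) (x(a) = (2*a)*(5 + a) = 2*a*(5 + a))
Y(P) = 3*P²
Y(l)*x(-2) = (3*4²)*(2*(-2)*(5 - 2)) = (3*16)*(2*(-2)*3) = 48*(-12) = -576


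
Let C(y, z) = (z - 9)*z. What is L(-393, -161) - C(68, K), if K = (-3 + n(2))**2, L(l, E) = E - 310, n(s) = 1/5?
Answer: -288691/625 ≈ -461.91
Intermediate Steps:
n(s) = 1/5
L(l, E) = -310 + E
K = 196/25 (K = (-3 + 1/5)**2 = (-14/5)**2 = 196/25 ≈ 7.8400)
C(y, z) = z*(-9 + z) (C(y, z) = (-9 + z)*z = z*(-9 + z))
L(-393, -161) - C(68, K) = (-310 - 161) - 196*(-9 + 196/25)/25 = -471 - 196*(-29)/(25*25) = -471 - 1*(-5684/625) = -471 + 5684/625 = -288691/625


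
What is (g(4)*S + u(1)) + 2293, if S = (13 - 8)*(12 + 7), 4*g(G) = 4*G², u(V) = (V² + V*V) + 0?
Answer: 3815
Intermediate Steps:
u(V) = 2*V² (u(V) = (V² + V²) + 0 = 2*V² + 0 = 2*V²)
g(G) = G² (g(G) = (4*G²)/4 = G²)
S = 95 (S = 5*19 = 95)
(g(4)*S + u(1)) + 2293 = (4²*95 + 2*1²) + 2293 = (16*95 + 2*1) + 2293 = (1520 + 2) + 2293 = 1522 + 2293 = 3815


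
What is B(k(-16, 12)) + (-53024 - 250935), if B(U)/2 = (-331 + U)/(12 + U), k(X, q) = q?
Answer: -3647827/12 ≈ -3.0399e+5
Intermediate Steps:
B(U) = 2*(-331 + U)/(12 + U) (B(U) = 2*((-331 + U)/(12 + U)) = 2*(-331 + U)/(12 + U))
B(k(-16, 12)) + (-53024 - 250935) = 2*(-331 + 12)/(12 + 12) + (-53024 - 250935) = 2*(-319)/24 - 303959 = 2*(1/24)*(-319) - 303959 = -319/12 - 303959 = -3647827/12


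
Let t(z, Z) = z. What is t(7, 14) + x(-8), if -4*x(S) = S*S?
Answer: -9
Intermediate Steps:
x(S) = -S²/4 (x(S) = -S*S/4 = -S²/4)
t(7, 14) + x(-8) = 7 - ¼*(-8)² = 7 - ¼*64 = 7 - 16 = -9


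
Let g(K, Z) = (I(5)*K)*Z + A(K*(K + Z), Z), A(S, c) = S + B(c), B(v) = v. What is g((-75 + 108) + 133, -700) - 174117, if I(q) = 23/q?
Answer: -797981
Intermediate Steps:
A(S, c) = S + c
g(K, Z) = Z + K*(K + Z) + 23*K*Z/5 (g(K, Z) = ((23/5)*K)*Z + (K*(K + Z) + Z) = ((23*(⅕))*K)*Z + (Z + K*(K + Z)) = (23*K/5)*Z + (Z + K*(K + Z)) = 23*K*Z/5 + (Z + K*(K + Z)) = Z + K*(K + Z) + 23*K*Z/5)
g((-75 + 108) + 133, -700) - 174117 = (-700 + ((-75 + 108) + 133)² + (28/5)*((-75 + 108) + 133)*(-700)) - 174117 = (-700 + (33 + 133)² + (28/5)*(33 + 133)*(-700)) - 174117 = (-700 + 166² + (28/5)*166*(-700)) - 174117 = (-700 + 27556 - 650720) - 174117 = -623864 - 174117 = -797981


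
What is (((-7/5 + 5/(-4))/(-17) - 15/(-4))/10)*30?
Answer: 996/85 ≈ 11.718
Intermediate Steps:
(((-7/5 + 5/(-4))/(-17) - 15/(-4))/10)*30 = (((-7*⅕ + 5*(-¼))*(-1/17) - 15*(-¼))/10)*30 = (((-7/5 - 5/4)*(-1/17) + 15/4)/10)*30 = ((-53/20*(-1/17) + 15/4)/10)*30 = ((53/340 + 15/4)/10)*30 = ((⅒)*(332/85))*30 = (166/425)*30 = 996/85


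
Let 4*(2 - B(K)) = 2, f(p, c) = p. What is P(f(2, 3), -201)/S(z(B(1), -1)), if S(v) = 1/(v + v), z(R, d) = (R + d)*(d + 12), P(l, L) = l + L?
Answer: -2189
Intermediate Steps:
P(l, L) = L + l
B(K) = 3/2 (B(K) = 2 - 1/4*2 = 2 - 1/2 = 3/2)
z(R, d) = (12 + d)*(R + d) (z(R, d) = (R + d)*(12 + d) = (12 + d)*(R + d))
S(v) = 1/(2*v)
P(f(2, 3), -201)/S(z(B(1), -1)) = (-201 + 2)/((1/(2*((-1)**2 + 12*(3/2) + 12*(-1) + (3/2)*(-1))))) = -199/(1/(2*(1 + 18 - 12 - 3/2))) = -199/(1/(2*(11/2))) = -199/((1/2)*(2/11)) = -199/1/11 = -199*11 = -2189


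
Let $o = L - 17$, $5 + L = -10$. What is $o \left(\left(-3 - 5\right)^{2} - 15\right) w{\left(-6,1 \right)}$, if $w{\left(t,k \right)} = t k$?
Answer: $9408$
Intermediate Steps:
$L = -15$ ($L = -5 - 10 = -15$)
$o = -32$ ($o = -15 - 17 = -32$)
$w{\left(t,k \right)} = k t$
$o \left(\left(-3 - 5\right)^{2} - 15\right) w{\left(-6,1 \right)} = - 32 \left(\left(-3 - 5\right)^{2} - 15\right) 1 \left(-6\right) = - 32 \left(\left(-8\right)^{2} - 15\right) \left(-6\right) = - 32 \left(64 - 15\right) \left(-6\right) = \left(-32\right) 49 \left(-6\right) = \left(-1568\right) \left(-6\right) = 9408$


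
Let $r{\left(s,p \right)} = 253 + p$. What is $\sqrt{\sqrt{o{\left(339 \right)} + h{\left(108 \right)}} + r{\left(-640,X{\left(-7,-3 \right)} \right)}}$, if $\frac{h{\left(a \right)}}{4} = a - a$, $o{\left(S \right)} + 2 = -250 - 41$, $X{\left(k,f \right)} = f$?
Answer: $\sqrt{250 + i \sqrt{293}} \approx 15.821 + 0.54098 i$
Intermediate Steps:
$o{\left(S \right)} = -293$ ($o{\left(S \right)} = -2 - 291 = -293$)
$h{\left(a \right)} = 0$ ($h{\left(a \right)} = 4 \left(a - a\right) = 4 \cdot 0 = 0$)
$\sqrt{\sqrt{o{\left(339 \right)} + h{\left(108 \right)}} + r{\left(-640,X{\left(-7,-3 \right)} \right)}} = \sqrt{\sqrt{-293 + 0} + \left(253 - 3\right)} = \sqrt{\sqrt{-293} + 250} = \sqrt{i \sqrt{293} + 250} = \sqrt{250 + i \sqrt{293}}$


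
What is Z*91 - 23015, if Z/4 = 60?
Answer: -1175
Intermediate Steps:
Z = 240 (Z = 4*60 = 240)
Z*91 - 23015 = 240*91 - 23015 = 21840 - 23015 = -1175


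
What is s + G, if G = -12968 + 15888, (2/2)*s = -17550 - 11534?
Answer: -26164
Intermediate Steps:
s = -29084 (s = -17550 - 11534 = -29084)
G = 2920
s + G = -29084 + 2920 = -26164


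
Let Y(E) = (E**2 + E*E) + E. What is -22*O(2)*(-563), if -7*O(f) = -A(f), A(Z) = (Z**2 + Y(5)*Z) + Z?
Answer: 1436776/7 ≈ 2.0525e+5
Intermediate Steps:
Y(E) = E + 2*E**2 (Y(E) = (E**2 + E**2) + E = 2*E**2 + E = E + 2*E**2)
A(Z) = Z**2 + 56*Z (A(Z) = (Z**2 + (5*(1 + 2*5))*Z) + Z = (Z**2 + (5*(1 + 10))*Z) + Z = (Z**2 + (5*11)*Z) + Z = (Z**2 + 55*Z) + Z = Z**2 + 56*Z)
O(f) = f*(56 + f)/7 (O(f) = -(-1)*f*(56 + f)/7 = f*(56 + f)/7)
-22*O(2)*(-563) = -22*2*(56 + 2)/7*(-563) = -22*2*58/7*(-563) = -22*116/7*(-563) = -2552/7*(-563) = 1436776/7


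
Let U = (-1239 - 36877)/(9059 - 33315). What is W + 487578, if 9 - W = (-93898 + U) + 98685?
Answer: 2927689671/6064 ≈ 4.8280e+5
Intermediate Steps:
U = 9529/6064 (U = -38116/(-24256) = -38116*(-1/24256) = 9529/6064 ≈ 1.5714)
W = -28983321/6064 (W = 9 - ((-93898 + 9529/6064) + 98685) = 9 - (-569387943/6064 + 98685) = 9 - 1*29037897/6064 = 9 - 29037897/6064 = -28983321/6064 ≈ -4779.6)
W + 487578 = -28983321/6064 + 487578 = 2927689671/6064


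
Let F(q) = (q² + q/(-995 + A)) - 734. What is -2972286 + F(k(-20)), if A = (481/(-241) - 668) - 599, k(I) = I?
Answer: -1621929837440/545623 ≈ -2.9726e+6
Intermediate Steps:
A = -305828/241 (A = (481*(-1/241) - 668) - 599 = (-481/241 - 668) - 599 = -161469/241 - 599 = -305828/241 ≈ -1269.0)
F(q) = -734 + q² - 241*q/545623 (F(q) = (q² + q/(-995 - 305828/241)) - 734 = (q² + q/(-545623/241)) - 734 = (q² - 241*q/545623) - 734 = -734 + q² - 241*q/545623)
-2972286 + F(k(-20)) = -2972286 + (-734 + (-20)² - 241/545623*(-20)) = -2972286 + (-734 + 400 + 4820/545623) = -2972286 - 182233262/545623 = -1621929837440/545623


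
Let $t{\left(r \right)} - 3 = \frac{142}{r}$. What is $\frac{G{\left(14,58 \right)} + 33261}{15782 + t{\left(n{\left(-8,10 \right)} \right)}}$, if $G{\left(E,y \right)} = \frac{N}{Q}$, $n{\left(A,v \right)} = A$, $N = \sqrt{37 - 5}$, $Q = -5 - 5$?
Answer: $\frac{44348}{21023} - \frac{8 \sqrt{2}}{315345} \approx 2.1095$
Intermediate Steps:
$Q = -10$ ($Q = -5 - 5 = -10$)
$N = 4 \sqrt{2}$ ($N = \sqrt{32} = 4 \sqrt{2} \approx 5.6569$)
$t{\left(r \right)} = 3 + \frac{142}{r}$
$G{\left(E,y \right)} = - \frac{2 \sqrt{2}}{5}$ ($G{\left(E,y \right)} = \frac{4 \sqrt{2}}{-10} = 4 \sqrt{2} \left(- \frac{1}{10}\right) = - \frac{2 \sqrt{2}}{5}$)
$\frac{G{\left(14,58 \right)} + 33261}{15782 + t{\left(n{\left(-8,10 \right)} \right)}} = \frac{- \frac{2 \sqrt{2}}{5} + 33261}{15782 + \left(3 + \frac{142}{-8}\right)} = \frac{33261 - \frac{2 \sqrt{2}}{5}}{15782 + \left(3 + 142 \left(- \frac{1}{8}\right)\right)} = \frac{33261 - \frac{2 \sqrt{2}}{5}}{15782 + \left(3 - \frac{71}{4}\right)} = \frac{33261 - \frac{2 \sqrt{2}}{5}}{15782 - \frac{59}{4}} = \frac{33261 - \frac{2 \sqrt{2}}{5}}{\frac{63069}{4}} = \left(33261 - \frac{2 \sqrt{2}}{5}\right) \frac{4}{63069} = \frac{44348}{21023} - \frac{8 \sqrt{2}}{315345}$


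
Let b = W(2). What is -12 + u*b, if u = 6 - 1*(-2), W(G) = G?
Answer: 4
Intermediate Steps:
u = 8 (u = 6 + 2 = 8)
b = 2
-12 + u*b = -12 + 8*2 = -12 + 16 = 4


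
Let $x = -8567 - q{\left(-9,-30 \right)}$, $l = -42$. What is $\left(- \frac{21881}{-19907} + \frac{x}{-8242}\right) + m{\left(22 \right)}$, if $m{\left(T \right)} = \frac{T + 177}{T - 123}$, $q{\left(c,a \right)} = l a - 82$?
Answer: $\frac{5157403311}{16571422894} \approx 0.31122$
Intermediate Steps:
$q{\left(c,a \right)} = -82 - 42 a$ ($q{\left(c,a \right)} = - 42 a - 82 = -82 - 42 a$)
$x = -9745$ ($x = -8567 - \left(-82 - -1260\right) = -8567 - \left(-82 + 1260\right) = -8567 - 1178 = -9745$)
$m{\left(T \right)} = \frac{177 + T}{-123 + T}$
$\left(- \frac{21881}{-19907} + \frac{x}{-8242}\right) + m{\left(22 \right)} = \left(- \frac{21881}{-19907} - \frac{9745}{-8242}\right) + \frac{177 + 22}{-123 + 22} = \left(\left(-21881\right) \left(- \frac{1}{19907}\right) - - \frac{9745}{8242}\right) + \frac{1}{-101} \cdot 199 = \left(\frac{21881}{19907} + \frac{9745}{8242}\right) - \frac{199}{101} = \frac{374336917}{164073494} - \frac{199}{101} = \frac{5157403311}{16571422894}$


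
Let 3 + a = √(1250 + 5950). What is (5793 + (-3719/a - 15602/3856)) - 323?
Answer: 25253276291/4621416 - 74380*√2/2397 ≈ 5420.5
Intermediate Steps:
a = -3 + 60*√2 (a = -3 + √(1250 + 5950) = -3 + √7200 = -3 + 60*√2 ≈ 81.853)
(5793 + (-3719/a - 15602/3856)) - 323 = (5793 + (-3719/(-3 + 60*√2) - 15602/3856)) - 323 = (5793 + (-3719/(-3 + 60*√2) - 15602*1/3856)) - 323 = (5793 + (-3719/(-3 + 60*√2) - 7801/1928)) - 323 = (5793 + (-7801/1928 - 3719/(-3 + 60*√2))) - 323 = (11161103/1928 - 3719/(-3 + 60*√2)) - 323 = 10538359/1928 - 3719/(-3 + 60*√2)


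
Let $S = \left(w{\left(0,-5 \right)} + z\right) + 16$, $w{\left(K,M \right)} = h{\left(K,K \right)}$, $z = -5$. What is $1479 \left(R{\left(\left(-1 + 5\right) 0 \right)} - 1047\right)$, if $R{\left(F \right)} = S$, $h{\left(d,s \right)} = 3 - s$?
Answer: $-1527807$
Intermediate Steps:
$w{\left(K,M \right)} = 3 - K$
$S = 14$ ($S = \left(\left(3 - 0\right) - 5\right) + 16 = \left(\left(3 + 0\right) - 5\right) + 16 = \left(3 - 5\right) + 16 = -2 + 16 = 14$)
$R{\left(F \right)} = 14$
$1479 \left(R{\left(\left(-1 + 5\right) 0 \right)} - 1047\right) = 1479 \left(14 - 1047\right) = 1479 \left(-1033\right) = -1527807$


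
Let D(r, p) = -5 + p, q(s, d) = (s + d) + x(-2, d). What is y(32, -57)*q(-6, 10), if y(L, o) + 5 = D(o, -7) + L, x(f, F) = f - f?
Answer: 60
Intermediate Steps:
x(f, F) = 0
q(s, d) = d + s (q(s, d) = (s + d) + 0 = (d + s) + 0 = d + s)
y(L, o) = -17 + L (y(L, o) = -5 + ((-5 - 7) + L) = -5 + (-12 + L) = -17 + L)
y(32, -57)*q(-6, 10) = (-17 + 32)*(10 - 6) = 15*4 = 60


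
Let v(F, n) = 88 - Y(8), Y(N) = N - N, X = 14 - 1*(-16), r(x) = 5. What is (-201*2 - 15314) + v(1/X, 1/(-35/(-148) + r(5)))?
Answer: -15628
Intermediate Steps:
X = 30 (X = 14 + 16 = 30)
Y(N) = 0
v(F, n) = 88 (v(F, n) = 88 - 1*0 = 88 + 0 = 88)
(-201*2 - 15314) + v(1/X, 1/(-35/(-148) + r(5))) = (-201*2 - 15314) + 88 = (-402 - 15314) + 88 = -15716 + 88 = -15628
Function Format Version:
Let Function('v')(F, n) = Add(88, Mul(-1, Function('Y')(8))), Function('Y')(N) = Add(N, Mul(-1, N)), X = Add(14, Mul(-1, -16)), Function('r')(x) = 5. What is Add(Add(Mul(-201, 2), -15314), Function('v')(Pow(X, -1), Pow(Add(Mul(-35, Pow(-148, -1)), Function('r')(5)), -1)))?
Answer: -15628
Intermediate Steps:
X = 30 (X = Add(14, 16) = 30)
Function('Y')(N) = 0
Function('v')(F, n) = 88 (Function('v')(F, n) = Add(88, Mul(-1, 0)) = Add(88, 0) = 88)
Add(Add(Mul(-201, 2), -15314), Function('v')(Pow(X, -1), Pow(Add(Mul(-35, Pow(-148, -1)), Function('r')(5)), -1))) = Add(Add(Mul(-201, 2), -15314), 88) = Add(Add(-402, -15314), 88) = Add(-15716, 88) = -15628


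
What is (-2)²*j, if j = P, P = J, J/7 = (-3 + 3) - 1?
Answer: -28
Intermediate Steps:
J = -7 (J = 7*((-3 + 3) - 1) = 7*(0 - 1) = 7*(-1) = -7)
P = -7
j = -7
(-2)²*j = (-2)²*(-7) = 4*(-7) = -28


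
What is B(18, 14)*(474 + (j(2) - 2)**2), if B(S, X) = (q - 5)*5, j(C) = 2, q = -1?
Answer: -14220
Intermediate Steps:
B(S, X) = -30 (B(S, X) = (-1 - 5)*5 = -6*5 = -30)
B(18, 14)*(474 + (j(2) - 2)**2) = -30*(474 + (2 - 2)**2) = -30*(474 + 0**2) = -30*(474 + 0) = -30*474 = -14220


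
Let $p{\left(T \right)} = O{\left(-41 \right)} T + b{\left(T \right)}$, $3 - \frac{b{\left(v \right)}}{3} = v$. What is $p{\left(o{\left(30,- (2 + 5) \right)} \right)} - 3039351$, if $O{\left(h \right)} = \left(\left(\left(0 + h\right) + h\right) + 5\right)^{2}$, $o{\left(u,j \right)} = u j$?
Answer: $-4283802$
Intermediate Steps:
$o{\left(u,j \right)} = j u$
$O{\left(h \right)} = \left(5 + 2 h\right)^{2}$ ($O{\left(h \right)} = \left(\left(h + h\right) + 5\right)^{2} = \left(2 h + 5\right)^{2} = \left(5 + 2 h\right)^{2}$)
$b{\left(v \right)} = 9 - 3 v$
$p{\left(T \right)} = 9 + 5926 T$ ($p{\left(T \right)} = \left(5 + 2 \left(-41\right)\right)^{2} T - \left(-9 + 3 T\right) = \left(5 - 82\right)^{2} T - \left(-9 + 3 T\right) = \left(-77\right)^{2} T - \left(-9 + 3 T\right) = 5929 T - \left(-9 + 3 T\right) = 9 + 5926 T$)
$p{\left(o{\left(30,- (2 + 5) \right)} \right)} - 3039351 = \left(9 + 5926 - (2 + 5) 30\right) - 3039351 = \left(9 + 5926 \left(-1\right) 7 \cdot 30\right) - 3039351 = \left(9 + 5926 \left(\left(-7\right) 30\right)\right) - 3039351 = \left(9 + 5926 \left(-210\right)\right) - 3039351 = \left(9 - 1244460\right) - 3039351 = -1244451 - 3039351 = -4283802$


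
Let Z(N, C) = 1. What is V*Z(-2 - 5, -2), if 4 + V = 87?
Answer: 83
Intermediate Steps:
V = 83 (V = -4 + 87 = 83)
V*Z(-2 - 5, -2) = 83*1 = 83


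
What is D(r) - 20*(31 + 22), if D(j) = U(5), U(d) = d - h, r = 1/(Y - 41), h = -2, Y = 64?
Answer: -1053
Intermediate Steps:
r = 1/23 (r = 1/(64 - 41) = 1/23 ≈ 0.043478)
U(d) = 2 + d (U(d) = d - 1*(-2) = d + 2 = 2 + d)
D(j) = 7 (D(j) = 2 + 5 = 7)
D(r) - 20*(31 + 22) = 7 - 20*(31 + 22) = 7 - 20*53 = 7 - 1*1060 = 7 - 1060 = -1053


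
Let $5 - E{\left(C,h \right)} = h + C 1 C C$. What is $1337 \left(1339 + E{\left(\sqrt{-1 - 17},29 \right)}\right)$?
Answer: $1758155 + 72198 i \sqrt{2} \approx 1.7582 \cdot 10^{6} + 1.021 \cdot 10^{5} i$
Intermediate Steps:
$E{\left(C,h \right)} = 5 - h - C^{3}$ ($E{\left(C,h \right)} = 5 - \left(h + C 1 C C\right) = 5 - \left(h + C C C\right) = 5 - \left(h + C C^{2}\right) = 5 - \left(h + C^{3}\right) = 5 - h - C^{3}$)
$1337 \left(1339 + E{\left(\sqrt{-1 - 17},29 \right)}\right) = 1337 \left(1339 - \left(24 + \left(\sqrt{-1 - 17}\right)^{3}\right)\right) = 1337 \left(1339 - \left(24 + \left(\sqrt{-18}\right)^{3}\right)\right) = 1337 \left(1339 - \left(24 + \left(3 i \sqrt{2}\right)^{3}\right)\right) = 1337 \left(1339 - \left(24 - 54 i \sqrt{2}\right)\right) = 1337 \left(1315 + 54 i \sqrt{2}\right) = 1758155 + 72198 i \sqrt{2}$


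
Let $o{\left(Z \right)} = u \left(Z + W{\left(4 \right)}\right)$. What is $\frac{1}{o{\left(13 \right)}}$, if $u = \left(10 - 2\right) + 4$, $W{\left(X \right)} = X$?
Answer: $\frac{1}{204} \approx 0.004902$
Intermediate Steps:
$u = 12$ ($u = 8 + 4 = 12$)
$o{\left(Z \right)} = 48 + 12 Z$ ($o{\left(Z \right)} = 12 \left(Z + 4\right) = 12 \left(4 + Z\right) = 48 + 12 Z$)
$\frac{1}{o{\left(13 \right)}} = \frac{1}{48 + 12 \cdot 13} = \frac{1}{48 + 156} = \frac{1}{204}$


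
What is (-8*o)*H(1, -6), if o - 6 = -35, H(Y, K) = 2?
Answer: 464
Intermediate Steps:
o = -29 (o = 6 - 35 = -29)
(-8*o)*H(1, -6) = -8*(-29)*2 = 232*2 = 464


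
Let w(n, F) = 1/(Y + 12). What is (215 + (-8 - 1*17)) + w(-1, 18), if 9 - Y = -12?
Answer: 6271/33 ≈ 190.03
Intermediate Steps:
Y = 21 (Y = 9 - 1*(-12) = 9 + 12 = 21)
w(n, F) = 1/33 (w(n, F) = 1/(21 + 12) = 1/33)
(215 + (-8 - 1*17)) + w(-1, 18) = (215 + (-8 - 1*17)) + 1/33 = (215 + (-8 - 17)) + 1/33 = (215 - 25) + 1/33 = 190 + 1/33 = 6271/33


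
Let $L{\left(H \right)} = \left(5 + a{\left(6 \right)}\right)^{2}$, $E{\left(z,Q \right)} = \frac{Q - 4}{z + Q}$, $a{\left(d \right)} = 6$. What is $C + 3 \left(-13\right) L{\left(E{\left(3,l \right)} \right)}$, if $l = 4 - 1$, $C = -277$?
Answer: $-4996$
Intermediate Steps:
$l = 3$ ($l = 4 - 1 = 3$)
$E{\left(z,Q \right)} = \frac{-4 + Q}{Q + z}$
$L{\left(H \right)} = 121$ ($L{\left(H \right)} = \left(5 + 6\right)^{2} = 11^{2} = 121$)
$C + 3 \left(-13\right) L{\left(E{\left(3,l \right)} \right)} = -277 + 3 \left(-13\right) 121 = -277 - 4719 = -4996$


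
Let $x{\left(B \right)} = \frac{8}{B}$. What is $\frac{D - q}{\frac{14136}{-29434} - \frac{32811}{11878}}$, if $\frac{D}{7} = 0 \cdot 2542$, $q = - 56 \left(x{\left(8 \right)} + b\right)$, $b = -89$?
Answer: $\frac{861456416128}{566833191} \approx 1519.8$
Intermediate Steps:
$q = 4928$ ($q = - 56 \left(\frac{8}{8} - 89\right) = - 56 \left(8 \cdot \frac{1}{8} - 89\right) = - 56 \left(1 - 89\right) = \left(-56\right) \left(-88\right) = 4928$)
$D = 0$ ($D = 7 \cdot 0 \cdot 2542 = 7 \cdot 0 = 0$)
$\frac{D - q}{\frac{14136}{-29434} - \frac{32811}{11878}} = \frac{0 - 4928}{\frac{14136}{-29434} - \frac{32811}{11878}} = \frac{0 - 4928}{14136 \left(- \frac{1}{29434}\right) - \frac{32811}{11878}} = - \frac{4928}{- \frac{7068}{14717} - \frac{32811}{11878}} = - \frac{4928}{- \frac{566833191}{174808526}} = \left(-4928\right) \left(- \frac{174808526}{566833191}\right) = \frac{861456416128}{566833191}$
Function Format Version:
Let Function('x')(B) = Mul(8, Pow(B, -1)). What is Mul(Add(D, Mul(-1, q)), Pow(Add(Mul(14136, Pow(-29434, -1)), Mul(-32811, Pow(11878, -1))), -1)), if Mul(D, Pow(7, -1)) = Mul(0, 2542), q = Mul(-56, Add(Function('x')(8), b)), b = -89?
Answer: Rational(861456416128, 566833191) ≈ 1519.8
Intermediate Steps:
q = 4928 (q = Mul(-56, Add(Mul(8, Pow(8, -1)), -89)) = Mul(-56, Add(Mul(8, Rational(1, 8)), -89)) = Mul(-56, Add(1, -89)) = Mul(-56, -88) = 4928)
D = 0 (D = Mul(7, Mul(0, 2542)) = Mul(7, 0) = 0)
Mul(Add(D, Mul(-1, q)), Pow(Add(Mul(14136, Pow(-29434, -1)), Mul(-32811, Pow(11878, -1))), -1)) = Mul(Add(0, Mul(-1, 4928)), Pow(Add(Mul(14136, Pow(-29434, -1)), Mul(-32811, Pow(11878, -1))), -1)) = Mul(Add(0, -4928), Pow(Add(Mul(14136, Rational(-1, 29434)), Mul(-32811, Rational(1, 11878))), -1)) = Mul(-4928, Pow(Add(Rational(-7068, 14717), Rational(-32811, 11878)), -1)) = Mul(-4928, Pow(Rational(-566833191, 174808526), -1)) = Mul(-4928, Rational(-174808526, 566833191)) = Rational(861456416128, 566833191)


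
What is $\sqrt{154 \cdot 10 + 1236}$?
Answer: $2 \sqrt{694} \approx 52.688$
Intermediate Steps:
$\sqrt{154 \cdot 10 + 1236} = \sqrt{1540 + 1236} = \sqrt{2776} = 2 \sqrt{694}$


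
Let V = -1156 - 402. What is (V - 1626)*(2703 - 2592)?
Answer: -353424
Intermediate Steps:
V = -1558
(V - 1626)*(2703 - 2592) = (-1558 - 1626)*(2703 - 2592) = -3184*111 = -353424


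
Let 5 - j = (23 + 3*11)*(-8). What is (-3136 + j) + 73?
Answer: -2610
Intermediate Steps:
j = 453 (j = 5 - (23 + 3*11)*(-8) = 5 - (23 + 33)*(-8) = 5 - 56*(-8) = 5 - 1*(-448) = 5 + 448 = 453)
(-3136 + j) + 73 = (-3136 + 453) + 73 = -2683 + 73 = -2610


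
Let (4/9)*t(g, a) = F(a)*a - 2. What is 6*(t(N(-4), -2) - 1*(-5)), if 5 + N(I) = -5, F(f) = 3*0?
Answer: 3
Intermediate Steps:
F(f) = 0
N(I) = -10 (N(I) = -5 - 5 = -10)
t(g, a) = -9/2 (t(g, a) = 9*(0*a - 2)/4 = 9*(0 - 2)/4 = (9/4)*(-2) = -9/2)
6*(t(N(-4), -2) - 1*(-5)) = 6*(-9/2 - 1*(-5)) = 6*(-9/2 + 5) = 6*(½) = 3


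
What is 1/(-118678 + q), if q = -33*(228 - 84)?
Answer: -1/123430 ≈ -8.1018e-6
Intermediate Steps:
q = -4752 (q = -33*144 = -4752)
1/(-118678 + q) = 1/(-118678 - 4752) = 1/(-123430) = -1/123430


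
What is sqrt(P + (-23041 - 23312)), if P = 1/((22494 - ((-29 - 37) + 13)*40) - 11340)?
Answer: I*sqrt(8167355756554)/13274 ≈ 215.3*I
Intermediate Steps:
P = 1/13274 (P = 1/((22494 - (-66 + 13)*40) - 11340) = 1/((22494 - (-53)*40) - 11340) = 1/((22494 - 1*(-2120)) - 11340) = 1/((22494 + 2120) - 11340) = 1/(24614 - 11340) = 1/13274 ≈ 7.5335e-5)
sqrt(P + (-23041 - 23312)) = sqrt(1/13274 + (-23041 - 23312)) = sqrt(1/13274 - 46353) = sqrt(-615289721/13274) = I*sqrt(8167355756554)/13274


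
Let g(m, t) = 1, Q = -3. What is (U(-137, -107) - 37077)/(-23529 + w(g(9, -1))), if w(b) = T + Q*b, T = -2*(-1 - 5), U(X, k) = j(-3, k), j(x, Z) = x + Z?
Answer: 37187/23520 ≈ 1.5811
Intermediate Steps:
j(x, Z) = Z + x
U(X, k) = -3 + k (U(X, k) = k - 3 = -3 + k)
T = 12 (T = -2*(-6) = 12)
w(b) = 12 - 3*b
(U(-137, -107) - 37077)/(-23529 + w(g(9, -1))) = ((-3 - 107) - 37077)/(-23529 + (12 - 3*1)) = (-110 - 37077)/(-23529 + (12 - 3)) = -37187/(-23529 + 9) = -37187/(-23520) = -37187*(-1/23520) = 37187/23520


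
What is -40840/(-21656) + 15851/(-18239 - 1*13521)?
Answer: 119226143/85974320 ≈ 1.3868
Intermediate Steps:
-40840/(-21656) + 15851/(-18239 - 1*13521) = -40840*(-1/21656) + 15851/(-18239 - 13521) = 5105/2707 + 15851/(-31760) = 5105/2707 + 15851*(-1/31760) = 5105/2707 - 15851/31760 = 119226143/85974320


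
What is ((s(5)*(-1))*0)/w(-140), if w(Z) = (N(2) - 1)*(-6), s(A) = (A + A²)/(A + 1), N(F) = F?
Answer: 0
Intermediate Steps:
s(A) = (A + A²)/(1 + A)
w(Z) = -6 (w(Z) = (2 - 1)*(-6) = 1*(-6) = -6)
((s(5)*(-1))*0)/w(-140) = ((5*(-1))*0)/(-6) = -5*0*(-⅙) = 0*(-⅙) = 0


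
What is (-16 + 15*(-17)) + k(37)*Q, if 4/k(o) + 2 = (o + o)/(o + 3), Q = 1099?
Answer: -88733/3 ≈ -29578.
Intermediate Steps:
k(o) = 4/(-2 + 2*o/(3 + o)) (k(o) = 4/(-2 + (o + o)/(o + 3)) = 4/(-2 + (2*o)/(3 + o)) = 4/(-2 + 2*o/(3 + o)))
(-16 + 15*(-17)) + k(37)*Q = (-16 + 15*(-17)) + (-2 - ⅔*37)*1099 = (-16 - 255) + (-2 - 74/3)*1099 = -271 - 80/3*1099 = -271 - 87920/3 = -88733/3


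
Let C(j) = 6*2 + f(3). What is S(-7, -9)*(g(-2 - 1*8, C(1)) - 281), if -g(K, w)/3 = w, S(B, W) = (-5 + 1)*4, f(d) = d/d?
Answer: 5120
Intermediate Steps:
f(d) = 1
S(B, W) = -16 (S(B, W) = -4*4 = -16)
C(j) = 13 (C(j) = 6*2 + 1 = 12 + 1 = 13)
g(K, w) = -3*w
S(-7, -9)*(g(-2 - 1*8, C(1)) - 281) = -16*(-3*13 - 281) = -16*(-39 - 281) = -16*(-320) = 5120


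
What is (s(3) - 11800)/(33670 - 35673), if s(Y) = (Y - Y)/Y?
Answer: 11800/2003 ≈ 5.8912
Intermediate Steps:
s(Y) = 0 (s(Y) = 0/Y = 0)
(s(3) - 11800)/(33670 - 35673) = (0 - 11800)/(33670 - 35673) = -11800/(-2003) = -11800*(-1/2003) = 11800/2003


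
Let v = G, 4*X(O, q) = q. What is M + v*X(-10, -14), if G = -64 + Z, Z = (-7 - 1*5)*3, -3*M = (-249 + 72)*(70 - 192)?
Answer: -6848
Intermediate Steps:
X(O, q) = q/4
M = -7198 (M = -(-249 + 72)*(70 - 192)/3 = -(-59)*(-122) = -⅓*21594 = -7198)
Z = -36 (Z = (-7 - 5)*3 = -12*3 = -36)
G = -100 (G = -64 - 36 = -100)
v = -100
M + v*X(-10, -14) = -7198 - 25*(-14) = -7198 - 100*(-7/2) = -7198 + 350 = -6848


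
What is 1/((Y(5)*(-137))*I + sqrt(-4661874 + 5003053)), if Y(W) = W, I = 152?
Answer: -104120/10840633221 - sqrt(341179)/10840633221 ≈ -9.6585e-6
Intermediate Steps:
1/((Y(5)*(-137))*I + sqrt(-4661874 + 5003053)) = 1/((5*(-137))*152 + sqrt(-4661874 + 5003053)) = 1/(-685*152 + sqrt(341179)) = 1/(-104120 + sqrt(341179))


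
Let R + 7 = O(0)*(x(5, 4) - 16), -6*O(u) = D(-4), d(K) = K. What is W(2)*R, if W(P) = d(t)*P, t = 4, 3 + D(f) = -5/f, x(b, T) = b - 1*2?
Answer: -259/3 ≈ -86.333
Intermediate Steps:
x(b, T) = -2 + b (x(b, T) = b - 2 = -2 + b)
D(f) = -3 - 5/f
W(P) = 4*P
O(u) = 7/24 (O(u) = -(-3 - 5/(-4))/6 = -(-3 - 5*(-1/4))/6 = -(-3 + 5/4)/6 = -1/6*(-7/4) = 7/24)
R = -259/24 (R = -7 + 7*((-2 + 5) - 16)/24 = -7 + 7*(3 - 16)/24 = -7 + (7/24)*(-13) = -7 - 91/24 = -259/24 ≈ -10.792)
W(2)*R = (4*2)*(-259/24) = 8*(-259/24) = -259/3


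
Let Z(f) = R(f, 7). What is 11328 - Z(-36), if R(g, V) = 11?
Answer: 11317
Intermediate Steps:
Z(f) = 11
11328 - Z(-36) = 11328 - 1*11 = 11328 - 11 = 11317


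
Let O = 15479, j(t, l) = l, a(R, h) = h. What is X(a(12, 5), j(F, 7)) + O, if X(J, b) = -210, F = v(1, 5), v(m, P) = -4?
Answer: 15269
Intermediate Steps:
F = -4
X(a(12, 5), j(F, 7)) + O = -210 + 15479 = 15269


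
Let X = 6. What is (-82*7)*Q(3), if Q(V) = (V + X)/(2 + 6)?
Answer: -2583/4 ≈ -645.75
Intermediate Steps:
Q(V) = 3/4 + V/8 (Q(V) = (V + 6)/(2 + 6) = (6 + V)/8 = (6 + V)*(1/8) = 3/4 + V/8)
(-82*7)*Q(3) = (-82*7)*(3/4 + (1/8)*3) = (-41*14)*(3/4 + 3/8) = -574*9/8 = -2583/4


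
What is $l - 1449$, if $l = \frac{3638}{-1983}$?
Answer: $- \frac{2877005}{1983} \approx -1450.8$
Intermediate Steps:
$l = - \frac{3638}{1983}$ ($l = 3638 \left(- \frac{1}{1983}\right) = - \frac{3638}{1983} \approx -1.8346$)
$l - 1449 = - \frac{3638}{1983} - 1449 = - \frac{2877005}{1983}$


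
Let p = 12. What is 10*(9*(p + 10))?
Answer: 1980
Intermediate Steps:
10*(9*(p + 10)) = 10*(9*(12 + 10)) = 10*(9*22) = 10*198 = 1980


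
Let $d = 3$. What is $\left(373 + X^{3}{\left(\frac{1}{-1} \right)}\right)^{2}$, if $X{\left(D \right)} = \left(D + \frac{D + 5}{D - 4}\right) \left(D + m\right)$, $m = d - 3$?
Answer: $\frac{2242401316}{15625} \approx 1.4351 \cdot 10^{5}$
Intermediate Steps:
$m = 0$ ($m = 3 - 3 = 0$)
$X{\left(D \right)} = D \left(D + \frac{5 + D}{-4 + D}\right)$ ($X{\left(D \right)} = \left(D + \frac{D + 5}{D - 4}\right) \left(D + 0\right) = \left(D + \frac{5 + D}{-4 + D}\right) D = D \left(D + \frac{5 + D}{-4 + D}\right)$)
$\left(373 + X^{3}{\left(\frac{1}{-1} \right)}\right)^{2} = \left(373 + \left(\frac{5 + \left(\frac{1}{-1}\right)^{2} - \frac{3}{-1}}{\left(-1\right) \left(-4 + \frac{1}{-1}\right)}\right)^{3}\right)^{2} = \left(373 + \left(- \frac{5 + \left(-1\right)^{2} - -3}{-4 - 1}\right)^{3}\right)^{2} = \left(373 + \left(- \frac{5 + 1 + 3}{-5}\right)^{3}\right)^{2} = \left(373 + \left(\left(-1\right) \left(- \frac{1}{5}\right) 9\right)^{3}\right)^{2} = \left(373 + \left(\frac{9}{5}\right)^{3}\right)^{2} = \left(373 + \frac{729}{125}\right)^{2} = \left(\frac{47354}{125}\right)^{2} = \frac{2242401316}{15625}$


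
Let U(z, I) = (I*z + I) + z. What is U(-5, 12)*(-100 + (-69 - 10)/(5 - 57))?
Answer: 271413/52 ≈ 5219.5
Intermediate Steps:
U(z, I) = I + z + I*z (U(z, I) = (I + I*z) + z = I + z + I*z)
U(-5, 12)*(-100 + (-69 - 10)/(5 - 57)) = (12 - 5 + 12*(-5))*(-100 + (-69 - 10)/(5 - 57)) = (12 - 5 - 60)*(-100 - 79/(-52)) = -53*(-100 - 79*(-1/52)) = -53*(-100 + 79/52) = -53*(-5121/52) = 271413/52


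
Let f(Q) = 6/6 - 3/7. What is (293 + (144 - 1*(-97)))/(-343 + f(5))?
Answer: -1246/799 ≈ -1.5594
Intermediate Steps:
f(Q) = 4/7 (f(Q) = 6*(⅙) - 3*⅐ = 1 - 3/7 = 4/7)
(293 + (144 - 1*(-97)))/(-343 + f(5)) = (293 + (144 - 1*(-97)))/(-343 + 4/7) = (293 + (144 + 97))/(-2397/7) = (293 + 241)*(-7/2397) = 534*(-7/2397) = -1246/799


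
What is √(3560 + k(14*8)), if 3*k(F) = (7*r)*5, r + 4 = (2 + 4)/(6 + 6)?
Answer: √126690/6 ≈ 59.323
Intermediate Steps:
r = -7/2 (r = -4 + (2 + 4)/(6 + 6) = -4 + 6/12 = -4 + 6*(1/12) = -4 + ½ = -7/2 ≈ -3.5000)
k(F) = -245/6 (k(F) = ((7*(-7/2))*5)/3 = (-49/2*5)/3 = (⅓)*(-245/2) = -245/6)
√(3560 + k(14*8)) = √(3560 - 245/6) = √(21115/6) = √126690/6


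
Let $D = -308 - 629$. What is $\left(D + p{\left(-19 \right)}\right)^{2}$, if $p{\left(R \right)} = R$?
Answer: $913936$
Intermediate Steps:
$D = -937$ ($D = -308 - 629 = -937$)
$\left(D + p{\left(-19 \right)}\right)^{2} = \left(-937 - 19\right)^{2} = \left(-956\right)^{2} = 913936$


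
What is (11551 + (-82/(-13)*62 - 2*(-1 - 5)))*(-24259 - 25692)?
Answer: -7762535253/13 ≈ -5.9712e+8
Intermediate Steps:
(11551 + (-82/(-13)*62 - 2*(-1 - 5)))*(-24259 - 25692) = (11551 + (-82*(-1/13)*62 - 2*(-6)))*(-49951) = (11551 + ((82/13)*62 + 12))*(-49951) = (11551 + (5084/13 + 12))*(-49951) = (11551 + 5240/13)*(-49951) = (155403/13)*(-49951) = -7762535253/13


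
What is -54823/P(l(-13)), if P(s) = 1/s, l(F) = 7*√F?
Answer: -383761*I*√13 ≈ -1.3837e+6*I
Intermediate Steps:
-54823/P(l(-13)) = -54823*7*√(-13) = -54823*7*(I*√13) = -54823*7*I*√13 = -383761*I*√13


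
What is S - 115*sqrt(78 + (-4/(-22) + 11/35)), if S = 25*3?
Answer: 75 - 23*sqrt(11635085)/77 ≈ -943.88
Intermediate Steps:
S = 75
S - 115*sqrt(78 + (-4/(-22) + 11/35)) = 75 - 115*sqrt(78 + (-4/(-22) + 11/35)) = 75 - 115*sqrt(78 + (-4*(-1/22) + 11*(1/35))) = 75 - 115*sqrt(78 + (2/11 + 11/35)) = 75 - 115*sqrt(78 + 191/385) = 75 - 23*sqrt(11635085)/77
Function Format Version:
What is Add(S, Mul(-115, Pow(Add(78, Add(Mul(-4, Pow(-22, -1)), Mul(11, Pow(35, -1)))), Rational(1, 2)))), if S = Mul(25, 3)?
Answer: Add(75, Mul(Rational(-23, 77), Pow(11635085, Rational(1, 2)))) ≈ -943.88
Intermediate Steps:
S = 75
Add(S, Mul(-115, Pow(Add(78, Add(Mul(-4, Pow(-22, -1)), Mul(11, Pow(35, -1)))), Rational(1, 2)))) = Add(75, Mul(-115, Pow(Add(78, Add(Mul(-4, Pow(-22, -1)), Mul(11, Pow(35, -1)))), Rational(1, 2)))) = Add(75, Mul(-115, Pow(Add(78, Add(Mul(-4, Rational(-1, 22)), Mul(11, Rational(1, 35)))), Rational(1, 2)))) = Add(75, Mul(-115, Pow(Add(78, Add(Rational(2, 11), Rational(11, 35))), Rational(1, 2)))) = Add(75, Mul(-115, Pow(Add(78, Rational(191, 385)), Rational(1, 2)))) = Add(75, Mul(-115, Pow(Rational(30221, 385), Rational(1, 2)))) = Add(75, Mul(-115, Mul(Rational(1, 385), Pow(11635085, Rational(1, 2))))) = Add(75, Mul(Rational(-23, 77), Pow(11635085, Rational(1, 2))))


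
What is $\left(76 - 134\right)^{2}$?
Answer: $3364$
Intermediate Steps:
$\left(76 - 134\right)^{2} = \left(-58\right)^{2} = 3364$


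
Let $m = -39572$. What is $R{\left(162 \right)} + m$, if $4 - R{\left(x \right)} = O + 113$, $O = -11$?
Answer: $-39670$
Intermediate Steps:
$R{\left(x \right)} = -98$ ($R{\left(x \right)} = 4 - \left(-11 + 113\right) = 4 - 102 = -98$)
$R{\left(162 \right)} + m = -98 - 39572 = -39670$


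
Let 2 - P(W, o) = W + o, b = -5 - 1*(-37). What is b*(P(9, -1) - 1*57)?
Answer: -2016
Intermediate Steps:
b = 32 (b = -5 + 37 = 32)
P(W, o) = 2 - W - o (P(W, o) = 2 - (W + o) = 2 + (-W - o) = 2 - W - o)
b*(P(9, -1) - 1*57) = 32*((2 - 1*9 - 1*(-1)) - 1*57) = 32*((2 - 9 + 1) - 57) = 32*(-6 - 57) = 32*(-63) = -2016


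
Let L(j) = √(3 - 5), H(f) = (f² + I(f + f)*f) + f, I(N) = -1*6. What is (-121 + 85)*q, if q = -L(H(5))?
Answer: 36*I*√2 ≈ 50.912*I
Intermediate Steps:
I(N) = -6
H(f) = f² - 5*f (H(f) = (f² - 6*f) + f = f² - 5*f)
L(j) = I*√2 (L(j) = √(-2) = I*√2)
q = -I*√2 ≈ -1.4142*I
(-121 + 85)*q = (-121 + 85)*(-I*√2) = -(-36)*I*√2 = 36*I*√2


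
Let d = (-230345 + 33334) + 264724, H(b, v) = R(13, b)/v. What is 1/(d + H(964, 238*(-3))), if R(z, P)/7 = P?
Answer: 51/3452881 ≈ 1.4770e-5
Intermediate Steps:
R(z, P) = 7*P
H(b, v) = 7*b/v (H(b, v) = (7*b)/v = 7*b/v)
d = 67713 (d = -197011 + 264724 = 67713)
1/(d + H(964, 238*(-3))) = 1/(67713 + 7*964/(238*(-3))) = 1/(67713 + 7*964/(-714)) = 1/(67713 + 7*964*(-1/714)) = 1/(67713 - 482/51) = 1/(3452881/51) = 51/3452881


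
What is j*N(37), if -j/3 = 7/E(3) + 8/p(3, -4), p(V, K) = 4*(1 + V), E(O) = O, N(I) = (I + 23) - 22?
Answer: -323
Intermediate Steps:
N(I) = 1 + I (N(I) = (23 + I) - 22 = 1 + I)
p(V, K) = 4 + 4*V
j = -17/2 (j = -3*(7/3 + 8/(4 + 4*3)) = -3*(7*(⅓) + 8/(4 + 12)) = -3*(7/3 + 8/16) = -3*(7/3 + 8*(1/16)) = -3*(7/3 + ½) = -3*17/6 = -17/2 ≈ -8.5000)
j*N(37) = -17*(1 + 37)/2 = -17/2*38 = -323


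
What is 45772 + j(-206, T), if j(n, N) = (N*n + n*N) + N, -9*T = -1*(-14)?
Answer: 139234/3 ≈ 46411.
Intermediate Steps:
T = -14/9 (T = -(-1)*(-14)/9 = -⅑*14 = -14/9 ≈ -1.5556)
j(n, N) = N + 2*N*n (j(n, N) = (N*n + N*n) + N = 2*N*n + N = N + 2*N*n)
45772 + j(-206, T) = 45772 - 14*(1 + 2*(-206))/9 = 45772 - 14*(1 - 412)/9 = 45772 - 14/9*(-411) = 45772 + 1918/3 = 139234/3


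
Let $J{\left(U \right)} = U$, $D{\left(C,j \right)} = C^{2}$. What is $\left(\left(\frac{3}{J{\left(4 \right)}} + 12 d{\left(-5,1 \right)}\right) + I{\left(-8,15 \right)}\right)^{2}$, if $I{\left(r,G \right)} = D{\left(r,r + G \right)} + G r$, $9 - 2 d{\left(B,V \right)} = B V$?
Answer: $\frac{13225}{16} \approx 826.56$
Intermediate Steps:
$d{\left(B,V \right)} = \frac{9}{2} - \frac{B V}{2}$
$I{\left(r,G \right)} = r^{2} + G r$
$\left(\left(\frac{3}{J{\left(4 \right)}} + 12 d{\left(-5,1 \right)}\right) + I{\left(-8,15 \right)}\right)^{2} = \left(\left(\frac{3}{4} + 12 \left(\frac{9}{2} - \left(- \frac{5}{2}\right) 1\right)\right) - 8 \left(15 - 8\right)\right)^{2} = \left(\left(3 \cdot \frac{1}{4} + 12 \left(\frac{9}{2} + \frac{5}{2}\right)\right) - 56\right)^{2} = \left(\left(\frac{3}{4} + 12 \cdot 7\right) - 56\right)^{2} = \left(\left(\frac{3}{4} + 84\right) - 56\right)^{2} = \left(\frac{339}{4} - 56\right)^{2} = \left(\frac{115}{4}\right)^{2} = \frac{13225}{16}$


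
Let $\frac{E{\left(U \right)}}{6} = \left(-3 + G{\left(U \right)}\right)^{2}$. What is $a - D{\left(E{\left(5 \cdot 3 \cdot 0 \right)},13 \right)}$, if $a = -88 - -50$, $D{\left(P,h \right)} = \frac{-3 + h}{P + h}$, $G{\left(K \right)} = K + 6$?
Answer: $- \frac{2556}{67} \approx -38.149$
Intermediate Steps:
$G{\left(K \right)} = 6 + K$
$E{\left(U \right)} = 6 \left(3 + U\right)^{2}$ ($E{\left(U \right)} = 6 \left(-3 + \left(6 + U\right)\right)^{2} = 6 \left(3 + U\right)^{2}$)
$D{\left(P,h \right)} = \frac{-3 + h}{P + h}$
$a = -38$ ($a = -88 + 50 = -38$)
$a - D{\left(E{\left(5 \cdot 3 \cdot 0 \right)},13 \right)} = -38 - \frac{-3 + 13}{6 \left(3 + 5 \cdot 3 \cdot 0\right)^{2} + 13} = -38 - \frac{1}{6 \left(3 + 15 \cdot 0\right)^{2} + 13} \cdot 10 = -38 - \frac{1}{6 \left(3 + 0\right)^{2} + 13} \cdot 10 = -38 - \frac{1}{6 \cdot 3^{2} + 13} \cdot 10 = -38 - \frac{1}{6 \cdot 9 + 13} \cdot 10 = -38 - \frac{1}{54 + 13} \cdot 10 = -38 - \frac{1}{67} \cdot 10 = -38 - \frac{10}{67} = - \frac{2556}{67}$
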